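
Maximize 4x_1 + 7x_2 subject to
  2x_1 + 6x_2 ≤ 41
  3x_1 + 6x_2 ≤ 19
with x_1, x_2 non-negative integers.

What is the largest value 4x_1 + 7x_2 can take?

The continuous relaxation peaks at (6.33, 0) with value 25.33; rounding to a feasible lattice point costs some objective.
(x_1,x_2)=(6,0): 2·6+6·0=12≤41, 3·6+6·0=18≤19, objective 24.
(x_1,x_2)=(5,0): 2·5+6·0=10≤41, 3·5+6·0=15≤19, objective 20.
No feasible integer point exceeds 24.

24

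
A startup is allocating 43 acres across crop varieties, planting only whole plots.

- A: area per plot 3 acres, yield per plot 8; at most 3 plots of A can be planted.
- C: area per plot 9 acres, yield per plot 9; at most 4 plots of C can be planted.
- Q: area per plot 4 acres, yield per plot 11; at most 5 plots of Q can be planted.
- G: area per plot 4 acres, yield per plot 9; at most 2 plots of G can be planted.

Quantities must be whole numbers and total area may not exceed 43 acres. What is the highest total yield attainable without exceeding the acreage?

Take 2×A, 1×C, 5×Q, and 2×G: area 43 ≤ 43, yield 2·8 + 1·9 + 5·11 + 2·9 = 98.
Q has the best ratio (11/4) and is taken to its limit of 5; remaining capacity is filled optimally with the others.

98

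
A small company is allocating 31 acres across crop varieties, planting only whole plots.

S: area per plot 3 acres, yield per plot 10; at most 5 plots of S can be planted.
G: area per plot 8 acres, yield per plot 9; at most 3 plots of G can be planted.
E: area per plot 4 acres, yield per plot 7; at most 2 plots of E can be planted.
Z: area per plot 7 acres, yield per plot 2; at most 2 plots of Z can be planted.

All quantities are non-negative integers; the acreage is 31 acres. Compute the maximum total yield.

73

5×S, 1×G, and 2×E: area 31 ≤ 31, yield 5·10 + 1·9 + 2·7 = 73.
5×S and 2×G: area 31 ≤ 31, yield 5·10 + 2·9 = 68.
Best is 73.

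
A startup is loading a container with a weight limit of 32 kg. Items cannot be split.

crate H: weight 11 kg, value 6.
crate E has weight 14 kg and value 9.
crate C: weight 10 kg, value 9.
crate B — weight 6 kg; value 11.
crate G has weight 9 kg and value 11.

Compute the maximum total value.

crate E + crate B + crate G: weight 14 + 6 + 9 = 29 ≤ 32, value 9 + 11 + 11 = 31.
crate C + crate B + crate G: weight 10 + 6 + 9 = 25 ≤ 32, value 9 + 11 + 11 = 31.
crate E + crate C + crate B: weight 14 + 10 + 6 = 30 ≤ 32, value 9 + 9 + 11 = 29.
The maximum value is 31; one optimal choice is crate C, crate B, and crate G.

31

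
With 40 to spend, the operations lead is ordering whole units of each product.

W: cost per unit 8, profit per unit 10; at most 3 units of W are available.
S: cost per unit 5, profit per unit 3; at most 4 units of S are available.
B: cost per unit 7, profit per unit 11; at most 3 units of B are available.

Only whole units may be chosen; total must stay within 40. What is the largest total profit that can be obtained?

53

This is a bounded integer knapsack.
B has the best ratio (11/7); taking only B gives at most 3×11 = 33 (stopped by the supply cap of 3).
Mixing does better — 2×W and 3×B: cost 37 ≤ 40, profit 2·10 + 3·11 = 53.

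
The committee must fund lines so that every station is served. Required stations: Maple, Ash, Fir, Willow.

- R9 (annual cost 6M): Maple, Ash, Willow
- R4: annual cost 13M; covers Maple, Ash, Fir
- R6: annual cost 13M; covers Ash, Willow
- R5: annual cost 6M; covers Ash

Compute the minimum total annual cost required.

19

Choose R9 and R4: together they cover Maple, Ash, Fir, Willow — every station.
Total annual cost: 6 + 13 = 19.
No cover costs less than 19.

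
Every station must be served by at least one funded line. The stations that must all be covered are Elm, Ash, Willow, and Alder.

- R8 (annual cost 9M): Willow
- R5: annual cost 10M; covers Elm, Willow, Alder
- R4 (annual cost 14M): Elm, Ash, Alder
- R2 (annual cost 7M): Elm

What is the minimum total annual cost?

This is a weighted set-cover instance.
The greedy cost-per-new-station heuristic would pick R5 and R4 for 24, but a cheaper cover exists.
Choose R8 and R4: together they cover Elm, Ash, Willow, Alder — every station.
Total annual cost: 9 + 14 = 23.
No cover costs less than 23.

23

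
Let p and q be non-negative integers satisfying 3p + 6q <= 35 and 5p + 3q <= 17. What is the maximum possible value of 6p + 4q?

22

(p,q)=(1,4): 3·1+6·4=27≤35, 5·1+3·4=17≤17, objective 22.
(p,q)=(0,5): 3·0+6·5=30≤35, 5·0+3·5=15≤17, objective 20.
(p,q)=(1,3): 3·1+6·3=21≤35, 5·1+3·3=14≤17, objective 18.
(p,q)=(0,4): 3·0+6·4=24≤35, 5·0+3·4=12≤17, objective 16.
The best lattice point is (1,4), giving 22.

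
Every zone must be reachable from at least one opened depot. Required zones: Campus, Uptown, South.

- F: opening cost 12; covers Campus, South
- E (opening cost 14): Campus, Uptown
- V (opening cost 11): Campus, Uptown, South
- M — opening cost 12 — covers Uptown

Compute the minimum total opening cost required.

11

V alone covers Campus, Uptown, South — every zone.
Total opening cost: 11.
No cover costs less than 11.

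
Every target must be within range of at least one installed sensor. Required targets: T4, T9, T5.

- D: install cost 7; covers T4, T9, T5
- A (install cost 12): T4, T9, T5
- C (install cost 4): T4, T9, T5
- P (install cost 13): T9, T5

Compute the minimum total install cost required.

4

C alone covers T4, T9, T5 — every target.
Total install cost: 4.
No cover costs less than 4.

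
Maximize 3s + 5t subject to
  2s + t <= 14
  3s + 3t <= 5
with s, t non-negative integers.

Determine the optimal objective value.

5

Relaxing integrality, the LP optimum is 8.33 at (s,t) = (0, 1.67), which is not an integer point.
(s,t)=(0,1): 2·0+1·1=1≤14, 3·0+3·1=3≤5, objective 5.
(s,t)=(1,0): 2·1+1·0=2≤14, 3·1+3·0=3≤5, objective 3.
(s,t)=(0,0): 2·0+1·0=0≤14, 3·0+3·0=0≤5, objective 0.
The best lattice point is (0,1), giving 5.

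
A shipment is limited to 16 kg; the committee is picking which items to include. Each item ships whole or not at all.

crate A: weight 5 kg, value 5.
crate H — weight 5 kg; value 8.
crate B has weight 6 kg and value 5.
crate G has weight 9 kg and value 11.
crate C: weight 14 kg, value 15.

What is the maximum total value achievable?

19

Treat it as a binary knapsack problem.
Allowing fractional choices, the relaxed optimum would be about 21.1, but items are indivisible.
crate A + crate G: weight 5 + 9 = 14 ≤ 16, value 5 + 11 = 16.
crate A + crate H + crate B: weight 5 + 5 + 6 = 16 ≤ 16, value 5 + 8 + 5 = 18.
crate H + crate G: weight 5 + 9 = 14 ≤ 16, value 8 + 11 = 19.
Best is crate H and crate G with total value 19.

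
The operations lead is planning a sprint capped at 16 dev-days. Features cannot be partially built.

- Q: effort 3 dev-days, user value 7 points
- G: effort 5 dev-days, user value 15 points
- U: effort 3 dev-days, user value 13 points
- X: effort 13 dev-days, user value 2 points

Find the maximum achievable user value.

Allowing fractional choices, the relaxed optimum would be about 35.8, but features are indivisible.
G + U: effort 5 + 3 = 8 ≤ 16, user value 15 + 13 = 28.
Q + G: effort 3 + 5 = 8 ≤ 16, user value 7 + 15 = 22.
Q + G + U: effort 3 + 5 + 3 = 11 ≤ 16, user value 7 + 15 + 13 = 35.
Best is Q, G, and U with total user value 35.

35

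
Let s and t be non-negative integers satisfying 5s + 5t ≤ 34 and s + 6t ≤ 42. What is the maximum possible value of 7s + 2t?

(s,t)=(6,0) is feasible, giving 42.
(s,t)=(5,1) is feasible, giving 37.
Maximum is 42 at (s,t)=(6,0).

42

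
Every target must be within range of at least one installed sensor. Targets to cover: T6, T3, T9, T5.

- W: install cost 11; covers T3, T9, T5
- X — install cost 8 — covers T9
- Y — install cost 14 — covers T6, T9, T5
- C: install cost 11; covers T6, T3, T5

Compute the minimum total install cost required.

The greedy cost-per-new-target heuristic would pick W and C for 22, but a cheaper cover exists.
Choose X and C: together they cover T6, T3, T9, T5 — every target.
Total install cost: 8 + 11 = 19.
No cover costs less than 19.

19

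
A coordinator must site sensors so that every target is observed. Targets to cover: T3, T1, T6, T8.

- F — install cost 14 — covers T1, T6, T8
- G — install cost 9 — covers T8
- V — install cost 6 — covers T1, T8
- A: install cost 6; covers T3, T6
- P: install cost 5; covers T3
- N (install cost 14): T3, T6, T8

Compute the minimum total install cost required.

Choose V and A: together they cover T3, T1, T6, T8 — every target.
Total install cost: 6 + 6 = 12.
No cover costs less than 12.

12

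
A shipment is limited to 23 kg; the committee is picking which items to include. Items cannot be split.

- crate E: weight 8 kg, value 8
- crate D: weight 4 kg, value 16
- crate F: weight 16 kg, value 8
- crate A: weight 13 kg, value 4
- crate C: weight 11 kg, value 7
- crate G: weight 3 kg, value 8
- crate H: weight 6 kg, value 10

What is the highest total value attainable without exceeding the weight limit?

42

crate E + crate D + crate H: weight 8 + 4 + 6 = 18 ≤ 23, value 8 + 16 + 10 = 34.
crate E + crate D + crate G + crate H: weight 8 + 4 + 3 + 6 = 21 ≤ 23, value 8 + 16 + 8 + 10 = 42.
crate D + crate G + crate H: weight 4 + 3 + 6 = 13 ≤ 23, value 16 + 8 + 10 = 34.
Best is crate E, crate D, crate G, and crate H with total value 42.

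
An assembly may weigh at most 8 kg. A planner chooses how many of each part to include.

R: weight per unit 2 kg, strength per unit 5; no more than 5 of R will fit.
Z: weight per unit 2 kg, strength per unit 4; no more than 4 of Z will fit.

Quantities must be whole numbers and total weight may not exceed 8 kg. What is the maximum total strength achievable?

This is a bounded integer knapsack.
Take 4×R: weight 8 ≤ 8, strength 4·5 = 20.
No other integer combination yields more.

20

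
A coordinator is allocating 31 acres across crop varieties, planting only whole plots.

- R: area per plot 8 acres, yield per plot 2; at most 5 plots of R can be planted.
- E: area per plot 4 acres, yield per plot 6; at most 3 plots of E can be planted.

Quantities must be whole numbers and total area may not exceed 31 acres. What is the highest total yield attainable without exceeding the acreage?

1×R and 3×E: area 20 ≤ 31, yield 1·2 + 3·6 = 20.
2×R and 3×E: area 28 ≤ 31, yield 2·2 + 3·6 = 22.
Best is 22.

22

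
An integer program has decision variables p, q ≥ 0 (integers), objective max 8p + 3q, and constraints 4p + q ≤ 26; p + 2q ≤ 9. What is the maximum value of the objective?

(p,q)=(6,1): 4·6+1·1=25≤26, 1·6+2·1=8≤9, objective 51.
(p,q)=(6,0): 4·6+1·0=24≤26, 1·6+2·0=6≤9, objective 48.
(p,q)=(5,2): 4·5+1·2=22≤26, 1·5+2·2=9≤9, objective 46.
The best lattice point is (6,1), giving 51.

51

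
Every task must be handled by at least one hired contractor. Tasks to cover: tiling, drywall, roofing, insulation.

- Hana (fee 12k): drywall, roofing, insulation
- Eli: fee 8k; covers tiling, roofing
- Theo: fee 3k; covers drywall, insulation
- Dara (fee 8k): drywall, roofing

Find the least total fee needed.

Choose Eli and Theo: together they cover tiling, drywall, roofing, insulation — every task.
Total fee: 8 + 3 = 11.
No cover costs less than 11.

11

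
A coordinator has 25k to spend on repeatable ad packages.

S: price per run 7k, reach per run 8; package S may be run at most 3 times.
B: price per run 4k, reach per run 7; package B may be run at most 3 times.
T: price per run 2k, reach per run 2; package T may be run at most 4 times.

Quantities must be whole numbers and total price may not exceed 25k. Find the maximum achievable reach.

35

Take 1×S, 3×B, and 3×T: price 25 ≤ 25, reach 1·8 + 3·7 + 3·2 = 35.
B has the best ratio (7/4) and is taken to its limit of 3; remaining capacity is filled optimally with the others.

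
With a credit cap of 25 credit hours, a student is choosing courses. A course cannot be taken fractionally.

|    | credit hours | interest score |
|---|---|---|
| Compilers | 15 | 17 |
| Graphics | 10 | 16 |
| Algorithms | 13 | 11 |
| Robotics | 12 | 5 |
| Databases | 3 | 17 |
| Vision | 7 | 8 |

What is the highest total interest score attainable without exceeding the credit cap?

Allowing fractional choices, the relaxed optimum would be about 46.7, but courses are indivisible.
Graphics + Robotics + Databases: credit hours 10 + 12 + 3 = 25 ≤ 25, interest score 16 + 5 + 17 = 38.
Graphics + Databases + Vision: credit hours 10 + 3 + 7 = 20 ≤ 25, interest score 16 + 17 + 8 = 41.
Compilers + Databases + Vision: credit hours 15 + 3 + 7 = 25 ≤ 25, interest score 17 + 17 + 8 = 42.
Best is Compilers, Databases, and Vision with total interest score 42.

42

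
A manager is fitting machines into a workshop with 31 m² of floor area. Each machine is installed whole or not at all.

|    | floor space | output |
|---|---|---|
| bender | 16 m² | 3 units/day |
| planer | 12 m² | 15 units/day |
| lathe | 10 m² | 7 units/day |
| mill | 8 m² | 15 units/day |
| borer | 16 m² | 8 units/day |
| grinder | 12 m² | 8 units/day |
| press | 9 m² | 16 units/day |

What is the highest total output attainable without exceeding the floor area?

46

Take planer, mill, and press: floor space 12 + 8 + 9 = 29 ≤ 31, output 15 + 15 + 16 = 46.
No other feasible combination does better.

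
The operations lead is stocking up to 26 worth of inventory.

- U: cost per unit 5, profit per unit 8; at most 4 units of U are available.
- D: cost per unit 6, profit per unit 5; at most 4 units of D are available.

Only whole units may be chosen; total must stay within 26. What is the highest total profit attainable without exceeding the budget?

37

U has the best ratio (8/5); taking only U gives at most 4×8 = 32 (stopped by the supply cap of 4).
Mixing does better — 4×U and 1×D: cost 26 ≤ 26, profit 4·8 + 1·5 = 37.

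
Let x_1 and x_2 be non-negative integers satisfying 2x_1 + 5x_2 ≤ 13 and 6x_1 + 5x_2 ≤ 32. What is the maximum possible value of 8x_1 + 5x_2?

40

The continuous relaxation peaks at (5.33, 0) with value 42.67; rounding to a feasible lattice point costs some objective.
(x_1,x_2)=(5,0): 2·5+5·0=10≤13, 6·5+5·0=30≤32, objective 40.
(x_1,x_2)=(4,1): 2·4+5·1=13≤13, 6·4+5·1=29≤32, objective 37.
The best lattice point is (5,0), giving 40.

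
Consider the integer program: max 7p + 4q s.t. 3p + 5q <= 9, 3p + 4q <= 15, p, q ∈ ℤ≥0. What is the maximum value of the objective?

(p,q)=(3,0) is feasible, giving 21.
(p,q)=(2,0) is feasible, giving 14.
The best lattice point is (3,0), giving 21.

21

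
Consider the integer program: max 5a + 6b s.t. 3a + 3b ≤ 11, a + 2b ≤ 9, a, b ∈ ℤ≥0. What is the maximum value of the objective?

Relaxing integrality, the LP optimum is 22.00 at (a,b) = (0, 3.67), which is not an integer point.
(a,b)=(0,3): 3·0+3·3=9≤11, 1·0+2·3=6≤9, objective 18.
(a,b)=(1,2): 3·1+3·2=9≤11, 1·1+2·2=5≤9, objective 17.
(a,b)=(0,2): 3·0+3·2=6≤11, 1·0+2·2=4≤9, objective 12.
Maximum is 18 at (a,b)=(0,3).

18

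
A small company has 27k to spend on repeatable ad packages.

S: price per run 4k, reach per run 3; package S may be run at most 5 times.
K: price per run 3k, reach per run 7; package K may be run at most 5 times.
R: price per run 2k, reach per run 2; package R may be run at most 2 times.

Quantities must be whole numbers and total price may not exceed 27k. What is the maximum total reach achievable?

This is a bounded integer knapsack.
2×S, 5×K, and 2×R: price 27 ≤ 27, reach 2·3 + 5·7 + 2·2 = 45.
3×S and 5×K: price 27 ≤ 27, reach 3·3 + 5·7 = 44.
Best is 45.

45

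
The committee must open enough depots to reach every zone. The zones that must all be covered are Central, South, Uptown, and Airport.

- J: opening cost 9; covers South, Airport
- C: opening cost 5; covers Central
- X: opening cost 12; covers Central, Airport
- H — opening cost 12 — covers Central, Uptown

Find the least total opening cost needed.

21

This is a weighted set-cover instance.
The greedy cost-per-new-zone heuristic would pick J, C, and H for 26, but a cheaper cover exists.
Choose J and H: together they cover Central, South, Uptown, Airport — every zone.
Total opening cost: 9 + 12 = 21.
No cover costs less than 21.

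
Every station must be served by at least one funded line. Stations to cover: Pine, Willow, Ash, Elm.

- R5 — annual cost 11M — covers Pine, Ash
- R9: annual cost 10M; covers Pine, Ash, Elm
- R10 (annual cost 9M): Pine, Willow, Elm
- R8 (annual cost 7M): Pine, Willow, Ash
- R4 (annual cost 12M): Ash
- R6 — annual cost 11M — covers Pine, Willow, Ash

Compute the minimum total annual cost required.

16

Choose R10 and R8: together they cover Pine, Willow, Ash, Elm — every station.
Total annual cost: 9 + 7 = 16.
No cover costs less than 16.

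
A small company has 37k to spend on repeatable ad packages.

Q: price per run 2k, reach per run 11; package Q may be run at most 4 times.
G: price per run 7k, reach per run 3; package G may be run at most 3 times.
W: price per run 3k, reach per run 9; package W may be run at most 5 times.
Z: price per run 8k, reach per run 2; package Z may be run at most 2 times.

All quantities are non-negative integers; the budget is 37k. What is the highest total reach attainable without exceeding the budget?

95

4×Q, 2×G, and 5×W: price 37 ≤ 37, reach 4·11 + 2·3 + 5·9 = 95.
4×Q, 1×G, and 5×W: price 30 ≤ 37, reach 4·11 + 1·3 + 5·9 = 92.
Best is 95.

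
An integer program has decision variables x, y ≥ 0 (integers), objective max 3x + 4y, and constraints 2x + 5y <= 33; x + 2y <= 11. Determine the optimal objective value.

33

(x,y)=(11,0): 2·11+5·0=22≤33, 1·11+2·0=11≤11, objective 33.
(x,y)=(10,0): 2·10+5·0=20≤33, 1·10+2·0=10≤11, objective 30.
No feasible integer point exceeds 33.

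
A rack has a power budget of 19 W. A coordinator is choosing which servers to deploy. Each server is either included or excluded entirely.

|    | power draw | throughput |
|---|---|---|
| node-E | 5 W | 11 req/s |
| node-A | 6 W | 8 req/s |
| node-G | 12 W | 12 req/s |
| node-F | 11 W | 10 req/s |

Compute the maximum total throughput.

This is a 0-1 knapsack instance.
Take node-E and node-G: power draw 5 + 12 = 17 ≤ 19, throughput 11 + 12 = 23.
No other feasible combination does better.

23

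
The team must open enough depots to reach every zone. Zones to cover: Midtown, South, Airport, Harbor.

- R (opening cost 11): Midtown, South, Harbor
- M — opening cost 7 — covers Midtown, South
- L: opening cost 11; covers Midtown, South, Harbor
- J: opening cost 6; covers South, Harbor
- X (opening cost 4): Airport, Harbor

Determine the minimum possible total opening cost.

Choose M and X: together they cover Midtown, South, Airport, Harbor — every zone.
Total opening cost: 7 + 4 = 11.
No cover costs less than 11.

11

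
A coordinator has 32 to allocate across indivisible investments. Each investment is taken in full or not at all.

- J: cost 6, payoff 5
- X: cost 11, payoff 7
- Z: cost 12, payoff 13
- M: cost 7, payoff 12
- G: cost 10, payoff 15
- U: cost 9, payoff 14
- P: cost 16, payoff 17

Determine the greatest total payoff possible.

46

J + M + G + U: cost 6 + 7 + 10 + 9 = 32 ≤ 32, payoff 5 + 12 + 15 + 14 = 46.
Z + G + U: cost 12 + 10 + 9 = 31 ≤ 32, payoff 13 + 15 + 14 = 42.
M + U + P: cost 7 + 9 + 16 = 32 ≤ 32, payoff 12 + 14 + 17 = 43.
Best is J, M, G, and U with total payoff 46.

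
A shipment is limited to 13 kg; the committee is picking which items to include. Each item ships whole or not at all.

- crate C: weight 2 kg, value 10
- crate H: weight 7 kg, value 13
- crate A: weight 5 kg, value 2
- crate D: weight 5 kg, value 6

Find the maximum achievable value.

Allowing fractional choices, the relaxed optimum would be about 27.8, but items are indivisible.
crate C + crate H: weight 2 + 7 = 9 ≤ 13, value 10 + 13 = 23.
crate H + crate D: weight 7 + 5 = 12 ≤ 13, value 13 + 6 = 19.
Best is crate C and crate H with total value 23.

23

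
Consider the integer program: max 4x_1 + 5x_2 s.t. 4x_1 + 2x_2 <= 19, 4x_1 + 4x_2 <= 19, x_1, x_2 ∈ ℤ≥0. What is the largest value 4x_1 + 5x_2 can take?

The continuous relaxation peaks at (0, 4.75) with value 23.75; rounding to a feasible lattice point costs some objective.
(x_1,x_2)=(0,4): 4·0+2·4=8≤19, 4·0+4·4=16≤19, objective 20.
(x_1,x_2)=(1,3): 4·1+2·3=10≤19, 4·1+4·3=16≤19, objective 19.
(x_1,x_2)=(0,3): 4·0+2·3=6≤19, 4·0+4·3=12≤19, objective 15.
The best lattice point is (0,4), giving 20.

20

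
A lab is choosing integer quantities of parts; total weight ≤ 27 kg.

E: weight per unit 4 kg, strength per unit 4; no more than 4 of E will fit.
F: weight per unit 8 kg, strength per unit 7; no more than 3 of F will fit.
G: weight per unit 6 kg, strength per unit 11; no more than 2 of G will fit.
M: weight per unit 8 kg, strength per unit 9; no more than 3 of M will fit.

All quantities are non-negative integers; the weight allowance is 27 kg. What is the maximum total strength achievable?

35

Take 1×E, 2×G, and 1×M: weight 24 ≤ 27, strength 1·4 + 2·11 + 1·9 = 35.
G has the best ratio (11/6) and is taken to its limit of 2; remaining capacity is filled optimally with the others.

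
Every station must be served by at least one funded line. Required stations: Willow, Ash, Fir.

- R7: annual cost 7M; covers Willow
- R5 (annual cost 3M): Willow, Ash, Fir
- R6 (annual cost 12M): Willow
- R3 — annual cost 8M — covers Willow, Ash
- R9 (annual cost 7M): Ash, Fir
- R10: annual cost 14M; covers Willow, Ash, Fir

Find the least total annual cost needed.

R5 alone covers Willow, Ash, Fir — every station.
Total annual cost: 3.
No cover costs less than 3.

3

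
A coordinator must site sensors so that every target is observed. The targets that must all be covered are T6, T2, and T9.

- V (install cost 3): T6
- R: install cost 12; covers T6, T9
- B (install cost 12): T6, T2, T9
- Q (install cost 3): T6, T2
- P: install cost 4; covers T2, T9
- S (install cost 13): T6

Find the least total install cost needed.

7

This is an integer covering problem.
Choose V and P: together they cover T6, T2, T9 — every target.
Total install cost: 3 + 4 = 7.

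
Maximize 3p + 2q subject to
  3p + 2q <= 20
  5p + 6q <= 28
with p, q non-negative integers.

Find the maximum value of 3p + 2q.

15

Relaxing integrality, the LP optimum is 16.80 at (p,q) = (5.6, 0), which is not an integer point.
(p,q)=(5,0) is feasible, giving 15.
(p,q)=(4,1) is feasible, giving 14.
(p,q)=(4,0) is feasible, giving 12.
No feasible integer point exceeds 15.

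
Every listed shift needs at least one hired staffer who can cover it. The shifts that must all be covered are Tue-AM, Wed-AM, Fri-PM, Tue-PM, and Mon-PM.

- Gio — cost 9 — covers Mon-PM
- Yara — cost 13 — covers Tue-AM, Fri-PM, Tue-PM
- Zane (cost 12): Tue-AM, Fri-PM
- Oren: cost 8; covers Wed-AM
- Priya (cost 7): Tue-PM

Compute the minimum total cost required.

30

Choose Gio, Yara, and Oren: together they cover Tue-AM, Wed-AM, Fri-PM, Tue-PM, Mon-PM — every shift.
Total cost: 9 + 13 + 8 = 30.
No cover costs less than 30.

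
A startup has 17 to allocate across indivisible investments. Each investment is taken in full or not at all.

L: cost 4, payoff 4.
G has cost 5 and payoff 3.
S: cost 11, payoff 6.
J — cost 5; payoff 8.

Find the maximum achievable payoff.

L + J: cost 4 + 5 = 9 ≤ 17, payoff 4 + 8 = 12.
L + G + J: cost 4 + 5 + 5 = 14 ≤ 17, payoff 4 + 3 + 8 = 15.
S + J: cost 11 + 5 = 16 ≤ 17, payoff 6 + 8 = 14.
Best is L, G, and J with total payoff 15.

15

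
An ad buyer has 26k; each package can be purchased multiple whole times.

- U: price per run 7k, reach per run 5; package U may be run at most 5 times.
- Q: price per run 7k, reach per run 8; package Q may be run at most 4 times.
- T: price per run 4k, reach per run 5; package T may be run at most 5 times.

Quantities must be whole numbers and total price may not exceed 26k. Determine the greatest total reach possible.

31

Take 2×Q and 3×T: price 26 ≤ 26, reach 2·8 + 3·5 = 31.
No other integer combination yields more.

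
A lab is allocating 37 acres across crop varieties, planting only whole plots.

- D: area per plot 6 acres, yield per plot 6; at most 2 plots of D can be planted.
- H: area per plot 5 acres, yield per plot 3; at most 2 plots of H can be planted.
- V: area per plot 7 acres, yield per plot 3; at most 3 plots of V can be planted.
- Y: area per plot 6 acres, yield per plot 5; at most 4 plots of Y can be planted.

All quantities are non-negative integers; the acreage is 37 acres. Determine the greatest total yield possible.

32

D has the best ratio (6/6); taking only D gives at most 2×6 = 12 (stopped by the supply cap of 2).
Mixing does better — 2×D and 4×Y: area 36 ≤ 37, yield 2·6 + 4·5 = 32.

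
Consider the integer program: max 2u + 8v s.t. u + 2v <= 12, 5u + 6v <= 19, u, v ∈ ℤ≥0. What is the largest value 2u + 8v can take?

24

(u,v)=(0,3): 1·0+2·3=6≤12, 5·0+6·3=18≤19, objective 24.
(u,v)=(1,2): 1·1+2·2=5≤12, 5·1+6·2=17≤19, objective 18.
Maximum is 24 at (u,v)=(0,3).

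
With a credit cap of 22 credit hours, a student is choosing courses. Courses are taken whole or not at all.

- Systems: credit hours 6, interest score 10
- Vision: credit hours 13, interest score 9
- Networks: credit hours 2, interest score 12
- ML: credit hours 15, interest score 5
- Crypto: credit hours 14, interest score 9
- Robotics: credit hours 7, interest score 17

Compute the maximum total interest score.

39

This is an integer program with binary decision variables.
Allowing fractional choices, the relaxed optimum would be about 43.8, but courses are indivisible.
Systems + Vision + Networks: credit hours 6 + 13 + 2 = 21 ≤ 22, interest score 10 + 9 + 12 = 31.
Systems + Networks + Robotics: credit hours 6 + 2 + 7 = 15 ≤ 22, interest score 10 + 12 + 17 = 39.
Vision + Networks + Robotics: credit hours 13 + 2 + 7 = 22 ≤ 22, interest score 9 + 12 + 17 = 38.
Best is Systems, Networks, and Robotics with total interest score 39.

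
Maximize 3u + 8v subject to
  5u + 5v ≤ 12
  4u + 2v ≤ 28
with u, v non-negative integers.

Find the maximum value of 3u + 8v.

16

(u,v)=(0,2): 5·0+5·2=10≤12, 4·0+2·2=4≤28, objective 16.
(u,v)=(1,1): 5·1+5·1=10≤12, 4·1+2·1=6≤28, objective 11.
(u,v)=(0,1): 5·0+5·1=5≤12, 4·0+2·1=2≤28, objective 8.
No feasible integer point exceeds 16.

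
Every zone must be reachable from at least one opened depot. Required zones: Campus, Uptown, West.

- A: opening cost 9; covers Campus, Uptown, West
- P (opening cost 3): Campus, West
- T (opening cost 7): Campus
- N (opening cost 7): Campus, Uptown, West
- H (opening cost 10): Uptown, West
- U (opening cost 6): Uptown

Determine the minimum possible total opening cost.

7

N alone covers Campus, Uptown, West — every zone.
Total opening cost: 7.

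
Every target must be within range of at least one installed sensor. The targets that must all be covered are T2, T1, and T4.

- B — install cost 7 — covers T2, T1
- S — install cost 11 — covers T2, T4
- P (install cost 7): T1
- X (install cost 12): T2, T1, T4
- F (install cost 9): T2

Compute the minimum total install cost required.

X alone covers T2, T1, T4 — every target.
Total install cost: 12.

12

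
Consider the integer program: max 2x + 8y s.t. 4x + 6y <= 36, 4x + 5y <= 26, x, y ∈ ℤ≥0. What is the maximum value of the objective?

40

The continuous relaxation peaks at (0, 5.2) with value 41.60; rounding to a feasible lattice point costs some objective.
(x,y)=(0,5): 4·0+6·5=30≤36, 4·0+5·5=25≤26, objective 40.
(x,y)=(1,4): 4·1+6·4=28≤36, 4·1+5·4=24≤26, objective 34.
(x,y)=(0,4): 4·0+6·4=24≤36, 4·0+5·4=20≤26, objective 32.
The best lattice point is (0,5), giving 40.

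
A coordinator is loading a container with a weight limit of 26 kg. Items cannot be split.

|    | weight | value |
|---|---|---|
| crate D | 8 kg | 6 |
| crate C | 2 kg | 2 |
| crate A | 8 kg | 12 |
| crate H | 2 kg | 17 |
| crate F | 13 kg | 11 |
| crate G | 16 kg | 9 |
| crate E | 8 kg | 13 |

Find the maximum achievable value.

48

crate C + crate A + crate H + crate E: weight 2 + 8 + 2 + 8 = 20 ≤ 26, value 2 + 12 + 17 + 13 = 44.
crate D + crate A + crate H + crate E: weight 8 + 8 + 2 + 8 = 26 ≤ 26, value 6 + 12 + 17 + 13 = 48.
Best is crate D, crate A, crate H, and crate E with total value 48.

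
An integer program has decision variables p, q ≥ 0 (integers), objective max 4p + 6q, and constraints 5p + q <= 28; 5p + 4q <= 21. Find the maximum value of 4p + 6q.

The continuous relaxation peaks at (0, 5.25) with value 31.50; rounding to a feasible lattice point costs some objective.
(p,q)=(0,5): 5·0+1·5=5≤28, 5·0+4·5=20≤21, objective 30.
(p,q)=(1,4): 5·1+1·4=9≤28, 5·1+4·4=21≤21, objective 28.
The best lattice point is (0,5), giving 30.

30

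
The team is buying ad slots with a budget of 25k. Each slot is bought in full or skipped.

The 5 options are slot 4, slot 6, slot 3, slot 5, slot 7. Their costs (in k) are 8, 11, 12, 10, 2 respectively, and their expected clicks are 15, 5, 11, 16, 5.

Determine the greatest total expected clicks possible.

This is a 0-1 knapsack instance.
slot 4 + slot 5: cost 8 + 10 = 18 ≤ 25, expected clicks 15 + 16 = 31.
slot 3 + slot 5 + slot 7: cost 12 + 10 + 2 = 24 ≤ 25, expected clicks 11 + 16 + 5 = 32.
slot 4 + slot 5 + slot 7: cost 8 + 10 + 2 = 20 ≤ 25, expected clicks 15 + 16 + 5 = 36.
Best is slot 4, slot 5, and slot 7 with total expected clicks 36.

36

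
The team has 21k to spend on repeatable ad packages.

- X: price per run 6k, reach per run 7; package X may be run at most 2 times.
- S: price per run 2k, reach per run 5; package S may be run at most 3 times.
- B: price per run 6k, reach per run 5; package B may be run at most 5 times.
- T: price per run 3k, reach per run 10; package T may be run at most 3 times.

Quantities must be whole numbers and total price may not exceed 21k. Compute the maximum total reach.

52

T has the best ratio (10/3); taking only T gives at most 3×10 = 30 (stopped by the supply cap of 3).
Mixing does better — 1×X, 3×S, and 3×T: price 21 ≤ 21, reach 1·7 + 3·5 + 3·10 = 52.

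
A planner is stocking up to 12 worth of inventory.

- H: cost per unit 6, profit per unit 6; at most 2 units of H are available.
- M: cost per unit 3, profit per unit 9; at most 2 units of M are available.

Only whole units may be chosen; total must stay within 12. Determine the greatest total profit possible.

24

M has the best ratio (9/3); taking only M gives at most 2×9 = 18 (stopped by the supply cap of 2).
Mixing does better — 1×H and 2×M: cost 12 ≤ 12, profit 1·6 + 2·9 = 24.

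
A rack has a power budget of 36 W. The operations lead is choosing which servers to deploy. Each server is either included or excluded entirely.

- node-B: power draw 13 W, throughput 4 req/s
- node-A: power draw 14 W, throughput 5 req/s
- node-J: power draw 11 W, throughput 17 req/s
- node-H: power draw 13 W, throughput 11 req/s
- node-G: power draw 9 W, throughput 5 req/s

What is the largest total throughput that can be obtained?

33

Treat it as a binary knapsack problem.
Allowing fractional choices, the relaxed optimum would be about 34.1, but servers are indivisible.
node-J + node-H + node-G: power draw 11 + 13 + 9 = 33 ≤ 36, throughput 17 + 11 + 5 = 33.
node-A + node-J + node-G: power draw 14 + 11 + 9 = 34 ≤ 36, throughput 5 + 17 + 5 = 27.
node-J + node-H: power draw 11 + 13 = 24 ≤ 36, throughput 17 + 11 = 28.
Best is node-J, node-H, and node-G with total throughput 33.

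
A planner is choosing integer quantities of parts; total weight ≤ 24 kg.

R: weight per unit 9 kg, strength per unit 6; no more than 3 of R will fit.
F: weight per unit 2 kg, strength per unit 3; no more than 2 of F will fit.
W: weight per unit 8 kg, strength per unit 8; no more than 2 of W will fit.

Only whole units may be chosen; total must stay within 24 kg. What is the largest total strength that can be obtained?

22

F has the best ratio (3/2); taking only F gives at most 2×3 = 6 (stopped by the supply cap of 2).
Mixing does better — 2×F and 2×W: weight 20 ≤ 24, strength 2·3 + 2·8 = 22.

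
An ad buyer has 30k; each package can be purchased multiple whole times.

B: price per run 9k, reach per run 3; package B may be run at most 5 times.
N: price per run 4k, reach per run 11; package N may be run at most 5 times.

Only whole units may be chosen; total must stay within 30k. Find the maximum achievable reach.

N has the best ratio (11/4); taking only N gives at most 5×11 = 55 (stopped by the supply cap of 5).
Mixing does better — 1×B and 5×N: price 29 ≤ 30, reach 1·3 + 5·11 = 58.

58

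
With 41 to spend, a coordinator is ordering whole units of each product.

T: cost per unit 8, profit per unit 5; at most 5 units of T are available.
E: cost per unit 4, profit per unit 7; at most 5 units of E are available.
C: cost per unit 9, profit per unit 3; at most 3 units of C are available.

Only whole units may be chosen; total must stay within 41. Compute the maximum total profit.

E has the best ratio (7/4); taking only E gives at most 5×7 = 35 (stopped by the supply cap of 5).
Mixing does better — 2×T and 5×E: cost 36 ≤ 41, profit 2·5 + 5·7 = 45.

45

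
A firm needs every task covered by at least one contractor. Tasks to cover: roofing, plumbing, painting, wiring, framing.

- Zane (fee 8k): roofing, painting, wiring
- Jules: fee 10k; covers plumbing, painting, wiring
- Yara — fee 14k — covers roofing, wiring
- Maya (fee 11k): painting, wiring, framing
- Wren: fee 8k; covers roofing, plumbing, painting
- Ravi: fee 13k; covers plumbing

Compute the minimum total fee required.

The greedy cost-per-new-task heuristic would pick Zane, Wren, and Maya for 27, but a cheaper cover exists.
Choose Maya and Wren: together they cover roofing, plumbing, painting, wiring, framing — every task.
Total fee: 11 + 8 = 19.
No cover costs less than 19.

19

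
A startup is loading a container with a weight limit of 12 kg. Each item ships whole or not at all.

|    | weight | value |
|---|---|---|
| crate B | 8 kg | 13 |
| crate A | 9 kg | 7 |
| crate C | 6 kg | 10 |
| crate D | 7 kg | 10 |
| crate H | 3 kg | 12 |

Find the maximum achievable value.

crate D + crate H: weight 7 + 3 = 10 ≤ 12, value 10 + 12 = 22.
crate B + crate H: weight 8 + 3 = 11 ≤ 12, value 13 + 12 = 25.
crate C + crate H: weight 6 + 3 = 9 ≤ 12, value 10 + 12 = 22.
Best is crate B and crate H with total value 25.

25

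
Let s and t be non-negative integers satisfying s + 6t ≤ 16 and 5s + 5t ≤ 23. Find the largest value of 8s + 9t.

34

Relaxing integrality, the LP optimum is 39.08 at (s,t) = (2.32, 2.28), which is not an integer point.
(s,t)=(2,2): 1·2+6·2=14≤16, 5·2+5·2=20≤23, objective 34.
(s,t)=(3,1): 1·3+6·1=9≤16, 5·3+5·1=20≤23, objective 33.
Maximum is 34 at (s,t)=(2,2).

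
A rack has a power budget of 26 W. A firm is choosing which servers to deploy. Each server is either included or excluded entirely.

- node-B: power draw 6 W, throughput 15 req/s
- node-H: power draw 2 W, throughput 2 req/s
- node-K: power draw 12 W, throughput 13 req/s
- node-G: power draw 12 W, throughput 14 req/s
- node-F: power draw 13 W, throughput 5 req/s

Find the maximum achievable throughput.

Allowing fractional choices, the relaxed optimum would be about 37.7, but servers are indivisible.
node-B + node-H + node-K: power draw 6 + 2 + 12 = 20 ≤ 26, throughput 15 + 2 + 13 = 30.
node-B + node-H + node-G: power draw 6 + 2 + 12 = 20 ≤ 26, throughput 15 + 2 + 14 = 31.
node-B + node-G: power draw 6 + 12 = 18 ≤ 26, throughput 15 + 14 = 29.
Best is node-B, node-H, and node-G with total throughput 31.

31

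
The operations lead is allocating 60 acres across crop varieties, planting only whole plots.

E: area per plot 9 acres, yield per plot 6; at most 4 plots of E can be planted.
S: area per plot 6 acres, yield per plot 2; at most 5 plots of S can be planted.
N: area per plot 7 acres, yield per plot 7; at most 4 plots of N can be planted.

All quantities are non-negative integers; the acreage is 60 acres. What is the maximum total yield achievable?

N has the best ratio (7/7); taking only N gives at most 4×7 = 28 (stopped by the supply cap of 4).
Mixing does better — 3×E and 4×N: area 55 ≤ 60, yield 3·6 + 4·7 = 46.

46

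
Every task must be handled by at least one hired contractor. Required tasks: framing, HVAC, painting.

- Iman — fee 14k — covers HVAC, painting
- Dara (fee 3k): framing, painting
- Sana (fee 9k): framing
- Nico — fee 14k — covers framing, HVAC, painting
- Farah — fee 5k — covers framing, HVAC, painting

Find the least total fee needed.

5

The greedy cost-per-new-task heuristic would pick Dara and Farah for 8, but a cheaper cover exists.
Farah alone covers framing, HVAC, painting — every task.
Total fee: 5.
No cover costs less than 5.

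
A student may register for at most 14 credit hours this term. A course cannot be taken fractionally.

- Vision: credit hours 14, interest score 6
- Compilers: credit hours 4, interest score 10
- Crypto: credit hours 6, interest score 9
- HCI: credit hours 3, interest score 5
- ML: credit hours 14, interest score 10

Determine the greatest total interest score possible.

This is an integer program with binary decision variables.
Allowing fractional choices, the relaxed optimum would be about 24.7, but courses are indivisible.
Compilers + Crypto: credit hours 4 + 6 = 10 ≤ 14, interest score 10 + 9 = 19.
Compilers + Crypto + HCI: credit hours 4 + 6 + 3 = 13 ≤ 14, interest score 10 + 9 + 5 = 24.
Compilers + HCI: credit hours 4 + 3 = 7 ≤ 14, interest score 10 + 5 = 15.
Best is Compilers, Crypto, and HCI with total interest score 24.

24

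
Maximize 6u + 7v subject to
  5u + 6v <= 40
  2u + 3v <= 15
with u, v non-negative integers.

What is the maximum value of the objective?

43

(u,v)=(6,1) is feasible, giving 43.
(u,v)=(7,0) is feasible, giving 42.
(u,v)=(5,1) is feasible, giving 37.
(u,v)=(6,0) is feasible, giving 36.
No feasible integer point exceeds 43.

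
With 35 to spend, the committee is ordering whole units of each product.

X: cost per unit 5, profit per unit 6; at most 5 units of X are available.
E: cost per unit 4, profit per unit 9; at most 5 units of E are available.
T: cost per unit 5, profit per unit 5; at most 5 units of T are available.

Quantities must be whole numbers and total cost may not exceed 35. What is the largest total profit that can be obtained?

63

2×X, 5×E, and 1×T: cost 35 ≤ 35, profit 2·6 + 5·9 + 1·5 = 62.
3×X and 5×E: cost 35 ≤ 35, profit 3·6 + 5·9 = 63.
Best is 63.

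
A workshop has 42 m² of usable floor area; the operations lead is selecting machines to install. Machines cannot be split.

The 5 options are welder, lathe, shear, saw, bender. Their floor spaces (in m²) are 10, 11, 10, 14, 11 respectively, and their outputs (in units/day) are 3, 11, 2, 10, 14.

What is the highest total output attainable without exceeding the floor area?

35

welder + lathe + shear + bender: floor space 10 + 11 + 10 + 11 = 42 ≤ 42, output 3 + 11 + 2 + 14 = 30.
welder + lathe + bender: floor space 10 + 11 + 11 = 32 ≤ 42, output 3 + 11 + 14 = 28.
lathe + saw + bender: floor space 11 + 14 + 11 = 36 ≤ 42, output 11 + 10 + 14 = 35.
Best is lathe, saw, and bender with total output 35.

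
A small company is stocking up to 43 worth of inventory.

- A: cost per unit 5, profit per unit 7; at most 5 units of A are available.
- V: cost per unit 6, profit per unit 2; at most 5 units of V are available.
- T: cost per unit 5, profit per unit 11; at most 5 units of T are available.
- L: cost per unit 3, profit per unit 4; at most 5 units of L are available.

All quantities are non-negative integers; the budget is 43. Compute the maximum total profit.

This is a bounded integer knapsack.
T has the best ratio (11/5); taking only T gives at most 5×11 = 55 (stopped by the supply cap of 5).
Mixing does better — 3×A, 5×T, and 1×L: cost 43 ≤ 43, profit 3·7 + 5·11 + 1·4 = 80.

80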